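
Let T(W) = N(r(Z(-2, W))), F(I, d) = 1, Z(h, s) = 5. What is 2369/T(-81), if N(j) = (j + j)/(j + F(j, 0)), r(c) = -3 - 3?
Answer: 11845/12 ≈ 987.08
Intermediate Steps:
r(c) = -6
N(j) = 2*j/(1 + j) (N(j) = (j + j)/(j + 1) = (2*j)/(1 + j) = 2*j/(1 + j))
T(W) = 12/5 (T(W) = 2*(-6)/(1 - 6) = 2*(-6)/(-5) = 2*(-6)*(-⅕) = 12/5)
2369/T(-81) = 2369/(12/5) = 2369*(5/12) = 11845/12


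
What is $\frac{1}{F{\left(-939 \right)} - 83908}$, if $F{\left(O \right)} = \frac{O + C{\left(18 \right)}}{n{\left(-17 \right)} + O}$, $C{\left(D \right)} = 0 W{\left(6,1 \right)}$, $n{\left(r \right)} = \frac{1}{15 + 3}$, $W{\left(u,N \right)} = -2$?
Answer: $- \frac{16901}{1418112206} \approx -1.1918 \cdot 10^{-5}$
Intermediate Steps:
$n{\left(r \right)} = \frac{1}{18}$
$C{\left(D \right)} = 0$ ($C{\left(D \right)} = 0 \left(-2\right) = 0$)
$F{\left(O \right)} = \frac{O}{\frac{1}{18} + O}$ ($F{\left(O \right)} = \frac{O + 0}{\frac{1}{18} + O} = \frac{O}{\frac{1}{18} + O}$)
$\frac{1}{F{\left(-939 \right)} - 83908} = \frac{1}{18 \left(-939\right) \frac{1}{1 + 18 \left(-939\right)} - 83908} = \frac{1}{18 \left(-939\right) \frac{1}{1 - 16902} - 83908} = \frac{1}{18 \left(-939\right) \frac{1}{-16901} - 83908} = \frac{1}{18 \left(-939\right) \left(- \frac{1}{16901}\right) - 83908} = \frac{1}{\frac{16902}{16901} - 83908} = \frac{1}{- \frac{1418112206}{16901}} = - \frac{16901}{1418112206}$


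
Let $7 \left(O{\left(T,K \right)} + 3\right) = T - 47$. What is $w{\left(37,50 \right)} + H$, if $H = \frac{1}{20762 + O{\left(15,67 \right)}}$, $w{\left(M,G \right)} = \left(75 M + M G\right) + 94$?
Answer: $\frac{685581046}{145281} \approx 4719.0$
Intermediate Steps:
$O{\left(T,K \right)} = - \frac{68}{7} + \frac{T}{7}$ ($O{\left(T,K \right)} = -3 + \frac{T - 47}{7} = -3 + \frac{-47 + T}{7} = -3 + \left(- \frac{47}{7} + \frac{T}{7}\right) = - \frac{68}{7} + \frac{T}{7}$)
$w{\left(M,G \right)} = 94 + 75 M + G M$ ($w{\left(M,G \right)} = \left(75 M + G M\right) + 94 = 94 + 75 M + G M$)
$H = \frac{7}{145281}$ ($H = \frac{1}{20762 + \left(- \frac{68}{7} + \frac{1}{7} \cdot 15\right)} = \frac{1}{20762 + \left(- \frac{68}{7} + \frac{15}{7}\right)} = \frac{1}{20762 - \frac{53}{7}} = \frac{1}{\frac{145281}{7}} = \frac{7}{145281} \approx 4.8182 \cdot 10^{-5}$)
$w{\left(37,50 \right)} + H = \left(94 + 75 \cdot 37 + 50 \cdot 37\right) + \frac{7}{145281} = \left(94 + 2775 + 1850\right) + \frac{7}{145281} = 4719 + \frac{7}{145281} = \frac{685581046}{145281}$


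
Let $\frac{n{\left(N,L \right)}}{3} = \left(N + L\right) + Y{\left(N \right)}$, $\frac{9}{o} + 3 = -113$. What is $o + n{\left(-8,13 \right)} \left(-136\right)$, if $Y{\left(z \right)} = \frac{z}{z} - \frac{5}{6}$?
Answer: $- \frac{244537}{116} \approx -2108.1$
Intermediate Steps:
$o = - \frac{9}{116}$ ($o = \frac{9}{-3 - 113} = \frac{9}{-116} = 9 \left(- \frac{1}{116}\right) = - \frac{9}{116} \approx -0.077586$)
$Y{\left(z \right)} = \frac{1}{6}$ ($Y{\left(z \right)} = 1 - \frac{5}{6} = \frac{1}{6}$)
$n{\left(N,L \right)} = \frac{1}{2} + 3 L + 3 N$ ($n{\left(N,L \right)} = 3 \left(\left(N + L\right) + \frac{1}{6}\right) = 3 \left(\left(L + N\right) + \frac{1}{6}\right) = 3 \left(\frac{1}{6} + L + N\right) = \frac{1}{2} + 3 L + 3 N$)
$o + n{\left(-8,13 \right)} \left(-136\right) = - \frac{9}{116} + \left(\frac{1}{2} + 3 \cdot 13 + 3 \left(-8\right)\right) \left(-136\right) = - \frac{9}{116} + \left(\frac{1}{2} + 39 - 24\right) \left(-136\right) = - \frac{9}{116} + \frac{31}{2} \left(-136\right) = - \frac{9}{116} - 2108 = - \frac{244537}{116}$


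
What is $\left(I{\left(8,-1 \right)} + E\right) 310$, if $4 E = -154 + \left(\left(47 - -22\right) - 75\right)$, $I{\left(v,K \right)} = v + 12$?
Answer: $-6200$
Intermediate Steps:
$I{\left(v,K \right)} = 12 + v$
$E = -40$ ($E = \frac{-154 + \left(\left(47 - -22\right) - 75\right)}{4} = \frac{-154 + \left(\left(47 + 22\right) - 75\right)}{4} = \frac{-154 + \left(69 - 75\right)}{4} = \frac{-154 - 6}{4} = \frac{1}{4} \left(-160\right) = -40$)
$\left(I{\left(8,-1 \right)} + E\right) 310 = \left(\left(12 + 8\right) - 40\right) 310 = \left(20 - 40\right) 310 = \left(-20\right) 310 = -6200$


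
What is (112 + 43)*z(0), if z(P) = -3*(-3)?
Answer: 1395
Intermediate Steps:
z(P) = 9
(112 + 43)*z(0) = (112 + 43)*9 = 155*9 = 1395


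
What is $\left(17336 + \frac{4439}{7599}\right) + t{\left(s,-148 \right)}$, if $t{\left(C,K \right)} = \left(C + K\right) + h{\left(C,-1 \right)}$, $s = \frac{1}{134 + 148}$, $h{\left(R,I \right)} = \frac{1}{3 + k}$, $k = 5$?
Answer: $\frac{16370667487}{952408} \approx 17189.0$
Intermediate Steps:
$h{\left(R,I \right)} = \frac{1}{8}$ ($h{\left(R,I \right)} = \frac{1}{3 + 5} = \frac{1}{8}$)
$s = \frac{1}{282} \approx 0.0035461$
$t{\left(C,K \right)} = \frac{1}{8} + C + K$ ($t{\left(C,K \right)} = \left(C + K\right) + \frac{1}{8} = \frac{1}{8} + C + K$)
$\left(17336 + \frac{4439}{7599}\right) + t{\left(s,-148 \right)} = \left(17336 + \frac{4439}{7599}\right) + \left(\frac{1}{8} + \frac{1}{282} - 148\right) = \left(17336 + 4439 \cdot \frac{1}{7599}\right) - \frac{166799}{1128} = \left(17336 + \frac{4439}{7599}\right) - \frac{166799}{1128} = \frac{131740703}{7599} - \frac{166799}{1128} = \frac{16370667487}{952408}$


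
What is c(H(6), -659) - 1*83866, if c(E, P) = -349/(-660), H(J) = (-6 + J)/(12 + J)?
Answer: -55351211/660 ≈ -83866.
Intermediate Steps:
H(J) = (-6 + J)/(12 + J)
c(E, P) = 349/660 (c(E, P) = -349*(-1/660) = 349/660)
c(H(6), -659) - 1*83866 = 349/660 - 1*83866 = 349/660 - 83866 = -55351211/660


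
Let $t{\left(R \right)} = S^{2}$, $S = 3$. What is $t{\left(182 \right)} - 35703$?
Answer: $-35694$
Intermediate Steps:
$t{\left(R \right)} = 9$ ($t{\left(R \right)} = 3^{2} = 9$)
$t{\left(182 \right)} - 35703 = 9 - 35703 = -35694$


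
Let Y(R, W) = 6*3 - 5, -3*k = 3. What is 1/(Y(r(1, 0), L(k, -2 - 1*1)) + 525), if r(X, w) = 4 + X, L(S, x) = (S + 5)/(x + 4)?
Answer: 1/538 ≈ 0.0018587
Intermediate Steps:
k = -1 (k = -1/3*3 = -1)
L(S, x) = (5 + S)/(4 + x)
Y(R, W) = 13 (Y(R, W) = 18 - 5 = 13)
1/(Y(r(1, 0), L(k, -2 - 1*1)) + 525) = 1/(13 + 525) = 1/538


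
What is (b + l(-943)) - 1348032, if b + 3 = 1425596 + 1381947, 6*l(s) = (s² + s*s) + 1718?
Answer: 5268632/3 ≈ 1.7562e+6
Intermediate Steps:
l(s) = 859/3 + s²/3 (l(s) = ((s² + s*s) + 1718)/6 = ((s² + s²) + 1718)/6 = (2*s² + 1718)/6 = (1718 + 2*s²)/6 = 859/3 + s²/3)
b = 2807540 (b = -3 + (1425596 + 1381947) = -3 + 2807543 = 2807540)
(b + l(-943)) - 1348032 = (2807540 + (859/3 + (⅓)*(-943)²)) - 1348032 = (2807540 + (859/3 + (⅓)*889249)) - 1348032 = (2807540 + (859/3 + 889249/3)) - 1348032 = (2807540 + 890108/3) - 1348032 = 9312728/3 - 1348032 = 5268632/3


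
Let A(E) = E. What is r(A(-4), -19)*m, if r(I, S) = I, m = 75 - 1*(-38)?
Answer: -452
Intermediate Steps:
m = 113 (m = 75 + 38 = 113)
r(A(-4), -19)*m = -4*113 = -452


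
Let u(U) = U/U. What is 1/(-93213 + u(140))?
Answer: -1/93212 ≈ -1.0728e-5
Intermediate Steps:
u(U) = 1
1/(-93213 + u(140)) = 1/(-93213 + 1) = 1/(-93212) = -1/93212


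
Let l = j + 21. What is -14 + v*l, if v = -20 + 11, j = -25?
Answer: 22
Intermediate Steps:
l = -4 (l = -25 + 21 = -4)
v = -9
-14 + v*l = -14 - 9*(-4) = -14 + 36 = 22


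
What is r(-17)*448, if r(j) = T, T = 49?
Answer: 21952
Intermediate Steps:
r(j) = 49
r(-17)*448 = 49*448 = 21952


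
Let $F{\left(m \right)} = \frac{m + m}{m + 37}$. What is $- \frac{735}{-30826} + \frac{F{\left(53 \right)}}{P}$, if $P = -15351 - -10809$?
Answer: $\frac{37148218}{1575131535} \approx 0.023584$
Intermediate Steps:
$P = -4542$ ($P = -15351 + 10809 = -4542$)
$F{\left(m \right)} = \frac{2 m}{37 + m}$
$- \frac{735}{-30826} + \frac{F{\left(53 \right)}}{P} = - \frac{735}{-30826} + \frac{2 \cdot 53 \frac{1}{37 + 53}}{-4542} = \left(-735\right) \left(- \frac{1}{30826}\right) + 2 \cdot 53 \cdot \frac{1}{90} \left(- \frac{1}{4542}\right) = \frac{735}{30826} + 2 \cdot 53 \cdot \frac{1}{90} \left(- \frac{1}{4542}\right) = \frac{735}{30826} + \frac{53}{45} \left(- \frac{1}{4542}\right) = \frac{735}{30826} - \frac{53}{204390} = \frac{37148218}{1575131535}$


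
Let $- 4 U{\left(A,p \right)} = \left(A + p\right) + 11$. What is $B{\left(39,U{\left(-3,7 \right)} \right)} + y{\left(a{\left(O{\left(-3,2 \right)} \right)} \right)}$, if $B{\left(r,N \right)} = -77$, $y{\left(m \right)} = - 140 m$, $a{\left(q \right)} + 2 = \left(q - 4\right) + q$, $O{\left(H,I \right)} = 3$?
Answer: $-77$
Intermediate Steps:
$U{\left(A,p \right)} = - \frac{11}{4} - \frac{A}{4} - \frac{p}{4}$ ($U{\left(A,p \right)} = - \frac{\left(A + p\right) + 11}{4} = - \frac{11 + A + p}{4} = - \frac{11}{4} - \frac{A}{4} - \frac{p}{4}$)
$a{\left(q \right)} = -6 + 2 q$ ($a{\left(q \right)} = -2 + \left(\left(q - 4\right) + q\right) = -2 + \left(\left(-4 + q\right) + q\right) = -2 + \left(-4 + 2 q\right) = -6 + 2 q$)
$B{\left(39,U{\left(-3,7 \right)} \right)} + y{\left(a{\left(O{\left(-3,2 \right)} \right)} \right)} = -77 - 140 \left(-6 + 2 \cdot 3\right) = -77 - 140 \left(-6 + 6\right) = -77 - 0 = -77 + 0 = -77$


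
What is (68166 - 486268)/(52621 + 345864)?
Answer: -418102/398485 ≈ -1.0492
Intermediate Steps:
(68166 - 486268)/(52621 + 345864) = -418102/398485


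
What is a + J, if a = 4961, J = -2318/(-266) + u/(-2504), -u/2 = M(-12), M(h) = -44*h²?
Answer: 10877556/2191 ≈ 4964.7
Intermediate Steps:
u = 12672 (u = -(-88)*(-12)² = -(-88)*144 = -2*(-6336) = 12672)
J = 8005/2191 (J = -2318/(-266) + 12672/(-2504) = -2318*(-1/266) + 12672*(-1/2504) = 61/7 - 1584/313 = 8005/2191 ≈ 3.6536)
a + J = 4961 + 8005/2191 = 10877556/2191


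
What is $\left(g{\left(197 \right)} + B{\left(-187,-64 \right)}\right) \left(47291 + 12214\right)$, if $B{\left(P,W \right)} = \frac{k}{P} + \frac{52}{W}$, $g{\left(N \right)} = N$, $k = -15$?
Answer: $\frac{34943299665}{2992} \approx 1.1679 \cdot 10^{7}$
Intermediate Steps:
$B{\left(P,W \right)} = - \frac{15}{P} + \frac{52}{W}$
$\left(g{\left(197 \right)} + B{\left(-187,-64 \right)}\right) \left(47291 + 12214\right) = \left(197 + \left(- \frac{15}{-187} + \frac{52}{-64}\right)\right) \left(47291 + 12214\right) = \left(197 + \left(\left(-15\right) \left(- \frac{1}{187}\right) + 52 \left(- \frac{1}{64}\right)\right)\right) 59505 = \left(197 + \left(\frac{15}{187} - \frac{13}{16}\right)\right) 59505 = \left(197 - \frac{2191}{2992}\right) 59505 = \frac{587233}{2992} \cdot 59505 = \frac{34943299665}{2992}$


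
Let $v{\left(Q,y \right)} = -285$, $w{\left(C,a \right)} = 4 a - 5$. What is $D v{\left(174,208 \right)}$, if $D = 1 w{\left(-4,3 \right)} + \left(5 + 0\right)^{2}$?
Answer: $-9120$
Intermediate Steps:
$w{\left(C,a \right)} = -5 + 4 a$
$D = 32$ ($D = 1 \left(-5 + 4 \cdot 3\right) + \left(5 + 0\right)^{2} = 1 \left(-5 + 12\right) + 5^{2} = 1 \cdot 7 + 25 = 7 + 25 = 32$)
$D v{\left(174,208 \right)} = 32 \left(-285\right) = -9120$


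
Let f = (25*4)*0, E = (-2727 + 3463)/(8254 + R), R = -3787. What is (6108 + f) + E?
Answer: 27285172/4467 ≈ 6108.2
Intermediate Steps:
E = 736/4467 (E = (-2727 + 3463)/(8254 - 3787) = 736/4467 ≈ 0.16476)
f = 0 (f = 100*0 = 0)
(6108 + f) + E = (6108 + 0) + 736/4467 = 6108 + 736/4467 = 27285172/4467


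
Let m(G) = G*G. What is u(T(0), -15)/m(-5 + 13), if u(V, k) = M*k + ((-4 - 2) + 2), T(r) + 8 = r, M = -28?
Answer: 13/2 ≈ 6.5000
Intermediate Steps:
T(r) = -8 + r
u(V, k) = -4 - 28*k (u(V, k) = -28*k + ((-4 - 2) + 2) = -28*k + (-6 + 2) = -28*k - 4 = -4 - 28*k)
m(G) = G²
u(T(0), -15)/m(-5 + 13) = (-4 - 28*(-15))/((-5 + 13)²) = (-4 + 420)/(8²) = 416/64 = 416*(1/64) = 13/2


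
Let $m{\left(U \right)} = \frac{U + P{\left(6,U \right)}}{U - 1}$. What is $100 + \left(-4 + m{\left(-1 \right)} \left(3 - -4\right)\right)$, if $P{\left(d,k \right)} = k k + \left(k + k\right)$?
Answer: $103$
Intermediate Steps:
$P{\left(d,k \right)} = k^{2} + 2 k$
$m{\left(U \right)} = \frac{U + U \left(2 + U\right)}{-1 + U}$ ($m{\left(U \right)} = \frac{U + U \left(2 + U\right)}{U - 1} = \frac{U + U \left(2 + U\right)}{-1 + U}$)
$100 + \left(-4 + m{\left(-1 \right)} \left(3 - -4\right)\right) = 100 - \left(4 - - \frac{3 - 1}{-1 - 1} \left(3 - -4\right)\right) = 100 - \left(4 - \left(-1\right) \frac{1}{-2} \cdot 2 \left(3 + 4\right)\right) = 100 - \left(4 - \left(-1\right) \left(- \frac{1}{2}\right) 2 \cdot 7\right) = 100 + \left(-4 + 1 \cdot 7\right) = 100 + \left(-4 + 7\right) = 100 + 3 = 103$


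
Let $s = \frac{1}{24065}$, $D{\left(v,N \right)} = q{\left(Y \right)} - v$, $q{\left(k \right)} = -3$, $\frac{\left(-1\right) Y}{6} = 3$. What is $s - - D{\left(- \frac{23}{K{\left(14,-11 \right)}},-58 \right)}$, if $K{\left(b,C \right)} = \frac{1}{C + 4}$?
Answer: $- \frac{3946659}{24065} \approx -164.0$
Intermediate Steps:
$Y = -18$ ($Y = \left(-6\right) 3 = -18$)
$K{\left(b,C \right)} = \frac{1}{4 + C}$
$D{\left(v,N \right)} = -3 - v$
$s = \frac{1}{24065} \approx 4.1554 \cdot 10^{-5}$
$s - - D{\left(- \frac{23}{K{\left(14,-11 \right)}},-58 \right)} = \frac{1}{24065} - - (-3 - - \frac{23}{\frac{1}{4 - 11}}) = \frac{1}{24065} - - (-3 - - \frac{23}{\frac{1}{-7}}) = \frac{1}{24065} - - (-3 - - \frac{23}{- \frac{1}{7}}) = \frac{1}{24065} - - (-3 - \left(-23\right) \left(-7\right)) = \frac{1}{24065} - - (-3 - 161) = \frac{1}{24065} - \left(-1\right) \left(-164\right) = \frac{1}{24065} - 164 = - \frac{3946659}{24065}$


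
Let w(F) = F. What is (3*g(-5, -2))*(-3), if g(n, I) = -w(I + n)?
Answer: -63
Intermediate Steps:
g(n, I) = -I - n (g(n, I) = -(I + n) = -I - n)
(3*g(-5, -2))*(-3) = (3*(-1*(-2) - 1*(-5)))*(-3) = (3*(2 + 5))*(-3) = (3*7)*(-3) = 21*(-3) = -63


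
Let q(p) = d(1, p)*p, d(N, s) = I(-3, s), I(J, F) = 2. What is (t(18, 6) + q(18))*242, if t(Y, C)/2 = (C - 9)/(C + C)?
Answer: 8591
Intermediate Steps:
d(N, s) = 2
t(Y, C) = (-9 + C)/C (t(Y, C) = 2*((C - 9)/(C + C)) = 2*((-9 + C)/((2*C))) = 2*((-9 + C)*(1/(2*C))) = 2*((-9 + C)/(2*C)) = (-9 + C)/C)
q(p) = 2*p
(t(18, 6) + q(18))*242 = ((-9 + 6)/6 + 2*18)*242 = ((⅙)*(-3) + 36)*242 = (-½ + 36)*242 = (71/2)*242 = 8591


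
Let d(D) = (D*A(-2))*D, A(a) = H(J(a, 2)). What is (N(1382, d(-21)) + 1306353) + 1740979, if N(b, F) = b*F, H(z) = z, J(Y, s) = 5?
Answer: 6094642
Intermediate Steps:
A(a) = 5
d(D) = 5*D² (d(D) = (D*5)*D = (5*D)*D = 5*D²)
N(b, F) = F*b
(N(1382, d(-21)) + 1306353) + 1740979 = ((5*(-21)²)*1382 + 1306353) + 1740979 = ((5*441)*1382 + 1306353) + 1740979 = (2205*1382 + 1306353) + 1740979 = (3047310 + 1306353) + 1740979 = 4353663 + 1740979 = 6094642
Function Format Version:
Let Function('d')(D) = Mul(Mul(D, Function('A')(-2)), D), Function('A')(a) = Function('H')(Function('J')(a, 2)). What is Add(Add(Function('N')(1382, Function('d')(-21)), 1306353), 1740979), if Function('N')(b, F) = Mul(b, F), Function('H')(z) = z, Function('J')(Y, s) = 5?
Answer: 6094642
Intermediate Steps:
Function('A')(a) = 5
Function('d')(D) = Mul(5, Pow(D, 2)) (Function('d')(D) = Mul(Mul(D, 5), D) = Mul(Mul(5, D), D) = Mul(5, Pow(D, 2)))
Function('N')(b, F) = Mul(F, b)
Add(Add(Function('N')(1382, Function('d')(-21)), 1306353), 1740979) = Add(Add(Mul(Mul(5, Pow(-21, 2)), 1382), 1306353), 1740979) = Add(Add(Mul(Mul(5, 441), 1382), 1306353), 1740979) = Add(Add(Mul(2205, 1382), 1306353), 1740979) = Add(Add(3047310, 1306353), 1740979) = Add(4353663, 1740979) = 6094642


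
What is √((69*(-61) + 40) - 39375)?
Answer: 2*I*√10886 ≈ 208.67*I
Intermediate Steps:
√((69*(-61) + 40) - 39375) = √((-4209 + 40) - 39375) = √(-4169 - 39375) = √(-43544) = 2*I*√10886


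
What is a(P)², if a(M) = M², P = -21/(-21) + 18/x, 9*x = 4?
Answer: 47458321/16 ≈ 2.9661e+6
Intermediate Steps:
x = 4/9 (x = (⅑)*4 = 4/9 ≈ 0.44444)
P = 83/2 (P = -21/(-21) + 18/(4/9) = -21*(-1/21) + 18*(9/4) = 1 + 81/2 = 83/2 ≈ 41.500)
a(P)² = ((83/2)²)² = (6889/4)² = 47458321/16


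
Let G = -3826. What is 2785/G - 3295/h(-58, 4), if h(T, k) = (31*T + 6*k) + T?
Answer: 3752275/3504616 ≈ 1.0707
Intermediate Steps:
h(T, k) = 6*k + 32*T (h(T, k) = (6*k + 31*T) + T = 6*k + 32*T)
2785/G - 3295/h(-58, 4) = 2785/(-3826) - 3295/(6*4 + 32*(-58)) = 2785*(-1/3826) - 3295/(24 - 1856) = -2785/3826 - 3295/(-1832) = -2785/3826 - 3295*(-1/1832) = -2785/3826 + 3295/1832 = 3752275/3504616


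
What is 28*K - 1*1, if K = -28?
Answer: -785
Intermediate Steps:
28*K - 1*1 = 28*(-28) - 1*1 = -784 - 1 = -785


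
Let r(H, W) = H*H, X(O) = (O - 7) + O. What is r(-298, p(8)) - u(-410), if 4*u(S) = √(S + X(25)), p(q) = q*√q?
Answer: 88804 - I*√367/4 ≈ 88804.0 - 4.7893*I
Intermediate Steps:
X(O) = -7 + 2*O (X(O) = (-7 + O) + O = -7 + 2*O)
p(q) = q^(3/2)
u(S) = √(43 + S)/4 (u(S) = √(S + (-7 + 2*25))/4 = √(S + (-7 + 50))/4 = √(S + 43)/4 = √(43 + S)/4)
r(H, W) = H²
r(-298, p(8)) - u(-410) = (-298)² - √(43 - 410)/4 = 88804 - √(-367)/4 = 88804 - I*√367/4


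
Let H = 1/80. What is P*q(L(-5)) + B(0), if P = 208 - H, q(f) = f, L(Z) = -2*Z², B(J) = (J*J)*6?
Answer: -83195/8 ≈ -10399.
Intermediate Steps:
B(J) = 6*J² (B(J) = J²*6 = 6*J²)
H = 1/80 ≈ 0.012500
P = 16639/80 (P = 208 - 1*1/80 = 208 - 1/80 = 16639/80 ≈ 207.99)
P*q(L(-5)) + B(0) = 16639*(-2*(-5)²)/80 + 6*0² = 16639*(-2*25)/80 + 6*0 = (16639/80)*(-50) + 0 = -83195/8 + 0 = -83195/8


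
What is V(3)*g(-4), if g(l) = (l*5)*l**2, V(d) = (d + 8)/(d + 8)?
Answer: -320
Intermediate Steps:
V(d) = 1 (V(d) = (8 + d)/(8 + d) = 1)
g(l) = 5*l**3 (g(l) = (5*l)*l**2 = 5*l**3)
V(3)*g(-4) = 1*(5*(-4)**3) = 1*(5*(-64)) = 1*(-320) = -320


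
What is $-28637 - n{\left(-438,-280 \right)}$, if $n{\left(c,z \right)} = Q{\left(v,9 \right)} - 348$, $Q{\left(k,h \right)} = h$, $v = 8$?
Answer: $-28298$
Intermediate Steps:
$n{\left(c,z \right)} = -339$ ($n{\left(c,z \right)} = 9 - 348 = -339$)
$-28637 - n{\left(-438,-280 \right)} = -28637 - -339 = -28637 + 339 = -28298$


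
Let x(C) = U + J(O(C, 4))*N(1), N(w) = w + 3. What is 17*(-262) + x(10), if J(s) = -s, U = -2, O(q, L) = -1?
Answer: -4452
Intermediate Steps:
N(w) = 3 + w
x(C) = 2 (x(C) = -2 + (-1*(-1))*(3 + 1) = -2 + 1*4 = -2 + 4 = 2)
17*(-262) + x(10) = 17*(-262) + 2 = -4454 + 2 = -4452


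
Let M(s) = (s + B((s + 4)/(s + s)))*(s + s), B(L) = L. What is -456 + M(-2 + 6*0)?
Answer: -446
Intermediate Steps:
M(s) = 2*s*(s + (4 + s)/(2*s)) (M(s) = (s + (s + 4)/(s + s))*(s + s) = (s + (4 + s)/((2*s)))*(2*s) = (s + (4 + s)*(1/(2*s)))*(2*s) = (s + (4 + s)/(2*s))*(2*s) = 2*s*(s + (4 + s)/(2*s)))
-456 + M(-2 + 6*0) = -456 + (4 + (-2 + 6*0) + 2*(-2 + 6*0)**2) = -456 + (4 + (-2 + 0) + 2*(-2 + 0)**2) = -456 + (4 - 2 + 2*(-2)**2) = -456 + (4 - 2 + 2*4) = -456 + (4 - 2 + 8) = -456 + 10 = -446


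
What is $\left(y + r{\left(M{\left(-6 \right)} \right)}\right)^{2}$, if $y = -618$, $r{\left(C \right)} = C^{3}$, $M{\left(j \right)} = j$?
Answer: $695556$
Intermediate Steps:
$\left(y + r{\left(M{\left(-6 \right)} \right)}\right)^{2} = \left(-618 + \left(-6\right)^{3}\right)^{2} = \left(-618 - 216\right)^{2} = \left(-834\right)^{2} = 695556$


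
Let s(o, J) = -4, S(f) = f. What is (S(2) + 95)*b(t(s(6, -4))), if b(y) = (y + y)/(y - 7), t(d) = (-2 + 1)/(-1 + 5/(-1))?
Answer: -194/41 ≈ -4.7317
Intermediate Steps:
t(d) = 1/6 (t(d) = -1/(-1 + 5*(-1)) = -1/(-1 - 5) = -1/(-6) = -1*(-1/6) = 1/6)
b(y) = 2*y/(-7 + y) (b(y) = (2*y)/(-7 + y) = 2*y/(-7 + y))
(S(2) + 95)*b(t(s(6, -4))) = (2 + 95)*(2*(1/6)/(-7 + 1/6)) = 97*(2*(1/6)/(-41/6)) = 97*(2*(1/6)*(-6/41)) = 97*(-2/41) = -194/41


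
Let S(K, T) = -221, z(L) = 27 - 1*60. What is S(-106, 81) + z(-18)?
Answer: -254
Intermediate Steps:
z(L) = -33 (z(L) = 27 - 60 = -33)
S(-106, 81) + z(-18) = -221 - 33 = -254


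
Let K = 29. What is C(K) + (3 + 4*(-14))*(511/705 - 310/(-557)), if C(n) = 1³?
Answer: -26275696/392685 ≈ -66.913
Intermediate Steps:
C(n) = 1
C(K) + (3 + 4*(-14))*(511/705 - 310/(-557)) = 1 + (3 + 4*(-14))*(511/705 - 310/(-557)) = 1 + (3 - 56)*(511*(1/705) - 310*(-1/557)) = 1 - 53*(511/705 + 310/557) = 1 - 53*503177/392685 = 1 - 26668381/392685 = -26275696/392685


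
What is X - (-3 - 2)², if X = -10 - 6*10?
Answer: -95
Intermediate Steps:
X = -70 (X = -10 - 60 = -70)
X - (-3 - 2)² = -70 - (-3 - 2)² = -70 - 1*(-5)² = -70 - 1*25 = -70 - 25 = -95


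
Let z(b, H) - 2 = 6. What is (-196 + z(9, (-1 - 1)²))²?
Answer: 35344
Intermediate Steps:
z(b, H) = 8 (z(b, H) = 2 + 6 = 8)
(-196 + z(9, (-1 - 1)²))² = (-196 + 8)² = (-188)² = 35344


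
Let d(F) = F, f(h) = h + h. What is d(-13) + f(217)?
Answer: 421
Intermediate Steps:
f(h) = 2*h
d(-13) + f(217) = -13 + 2*217 = -13 + 434 = 421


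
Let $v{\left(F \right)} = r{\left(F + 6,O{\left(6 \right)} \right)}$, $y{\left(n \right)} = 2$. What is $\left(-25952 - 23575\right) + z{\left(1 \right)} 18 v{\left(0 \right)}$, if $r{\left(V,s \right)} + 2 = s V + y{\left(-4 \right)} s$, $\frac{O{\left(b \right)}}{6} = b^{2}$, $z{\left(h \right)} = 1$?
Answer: $-18459$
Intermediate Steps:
$O{\left(b \right)} = 6 b^{2}$
$r{\left(V,s \right)} = -2 + 2 s + V s$ ($r{\left(V,s \right)} = -2 + \left(s V + 2 s\right) = -2 + \left(V s + 2 s\right) = -2 + \left(2 s + V s\right) = -2 + 2 s + V s$)
$v{\left(F \right)} = 1726 + 216 F$ ($v{\left(F \right)} = -2 + 2 \cdot 6 \cdot 6^{2} + \left(F + 6\right) 6 \cdot 6^{2} = -2 + 2 \cdot 6 \cdot 36 + \left(6 + F\right) 6 \cdot 36 = -2 + 2 \cdot 216 + \left(6 + F\right) 216 = -2 + 432 + \left(1296 + 216 F\right) = 1726 + 216 F$)
$\left(-25952 - 23575\right) + z{\left(1 \right)} 18 v{\left(0 \right)} = \left(-25952 - 23575\right) + 1 \cdot 18 \left(1726 + 216 \cdot 0\right) = -49527 + 18 \left(1726 + 0\right) = -49527 + 18 \cdot 1726 = -49527 + 31068 = -18459$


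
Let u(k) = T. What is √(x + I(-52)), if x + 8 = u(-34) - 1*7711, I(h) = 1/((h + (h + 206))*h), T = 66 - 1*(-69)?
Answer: I*√53339062062/2652 ≈ 87.086*I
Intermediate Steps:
T = 135 (T = 66 + 69 = 135)
u(k) = 135
I(h) = 1/(h*(206 + 2*h)) (I(h) = 1/((h + (206 + h))*h) = 1/((206 + 2*h)*h) = 1/(h*(206 + 2*h)))
x = -7584 (x = -8 + (135 - 1*7711) = -8 + (135 - 7711) = -8 - 7576 = -7584)
√(x + I(-52)) = √(-7584 + (½)/(-52*(103 - 52))) = √(-7584 + (½)*(-1/52)/51) = √(-7584 + (½)*(-1/52)*(1/51)) = √(-7584 - 1/5304) = √(-40225537/5304) = I*√53339062062/2652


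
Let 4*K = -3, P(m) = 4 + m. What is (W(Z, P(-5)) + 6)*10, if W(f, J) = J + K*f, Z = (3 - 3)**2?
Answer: 50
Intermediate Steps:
K = -3/4 (K = (1/4)*(-3) = -3/4 ≈ -0.75000)
Z = 0 (Z = 0**2 = 0)
W(f, J) = J - 3*f/4
(W(Z, P(-5)) + 6)*10 = (((4 - 5) - 3/4*0) + 6)*10 = ((-1 + 0) + 6)*10 = (-1 + 6)*10 = 5*10 = 50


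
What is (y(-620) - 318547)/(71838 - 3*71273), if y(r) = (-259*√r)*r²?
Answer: 318547/141981 + 28445600*I*√155/20283 ≈ 2.2436 + 17460.0*I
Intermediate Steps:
y(r) = -259*r^(5/2)
(y(-620) - 318547)/(71838 - 3*71273) = (-199119200*I*√155 - 318547)/(71838 - 3*71273) = (-199119200*I*√155 - 318547)/(71838 - 213819) = (-199119200*I*√155 - 318547)/(-141981) = (-318547 - 199119200*I*√155)*(-1/141981) = 318547/141981 + 28445600*I*√155/20283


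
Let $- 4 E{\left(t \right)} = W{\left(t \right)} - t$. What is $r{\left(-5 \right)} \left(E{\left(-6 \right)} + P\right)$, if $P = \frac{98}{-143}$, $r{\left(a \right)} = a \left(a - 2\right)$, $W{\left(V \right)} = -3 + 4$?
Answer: $- \frac{48755}{572} \approx -85.236$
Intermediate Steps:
$W{\left(V \right)} = 1$
$r{\left(a \right)} = a \left(-2 + a\right)$
$E{\left(t \right)} = - \frac{1}{4} + \frac{t}{4}$ ($E{\left(t \right)} = - \frac{1 - t}{4} = - \frac{1}{4} + \frac{t}{4}$)
$P = - \frac{98}{143}$ ($P = 98 \left(- \frac{1}{143}\right) = - \frac{98}{143} \approx -0.68531$)
$r{\left(-5 \right)} \left(E{\left(-6 \right)} + P\right) = - 5 \left(-2 - 5\right) \left(\left(- \frac{1}{4} + \frac{1}{4} \left(-6\right)\right) - \frac{98}{143}\right) = \left(-5\right) \left(-7\right) \left(\left(- \frac{1}{4} - \frac{3}{2}\right) - \frac{98}{143}\right) = 35 \left(- \frac{7}{4} - \frac{98}{143}\right) = 35 \left(- \frac{1393}{572}\right) = - \frac{48755}{572}$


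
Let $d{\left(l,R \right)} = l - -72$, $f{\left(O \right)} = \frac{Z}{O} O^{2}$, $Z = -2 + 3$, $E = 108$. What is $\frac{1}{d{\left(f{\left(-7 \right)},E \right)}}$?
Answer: $\frac{1}{65} \approx 0.015385$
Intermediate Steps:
$Z = 1$
$f{\left(O \right)} = O$ ($f{\left(O \right)} = 1 \frac{1}{O} O^{2} = \frac{O^{2}}{O} = O$)
$d{\left(l,R \right)} = 72 + l$ ($d{\left(l,R \right)} = l + 72 = 72 + l$)
$\frac{1}{d{\left(f{\left(-7 \right)},E \right)}} = \frac{1}{72 - 7} = \frac{1}{65}$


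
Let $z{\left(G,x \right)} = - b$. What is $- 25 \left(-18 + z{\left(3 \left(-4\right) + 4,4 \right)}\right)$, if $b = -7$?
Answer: $275$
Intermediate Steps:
$z{\left(G,x \right)} = 7$ ($z{\left(G,x \right)} = \left(-1\right) \left(-7\right) = 7$)
$- 25 \left(-18 + z{\left(3 \left(-4\right) + 4,4 \right)}\right) = - 25 \left(-18 + 7\right) = \left(-25\right) \left(-11\right) = 275$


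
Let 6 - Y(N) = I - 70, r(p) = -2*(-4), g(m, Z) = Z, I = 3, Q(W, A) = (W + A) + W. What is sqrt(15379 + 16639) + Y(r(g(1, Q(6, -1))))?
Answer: 73 + sqrt(32018) ≈ 251.94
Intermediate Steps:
Q(W, A) = A + 2*W (Q(W, A) = (A + W) + W = A + 2*W)
r(p) = 8
Y(N) = 73 (Y(N) = 6 - (3 - 70) = 6 - 1*(-67) = 6 + 67 = 73)
sqrt(15379 + 16639) + Y(r(g(1, Q(6, -1)))) = sqrt(15379 + 16639) + 73 = sqrt(32018) + 73 = 73 + sqrt(32018)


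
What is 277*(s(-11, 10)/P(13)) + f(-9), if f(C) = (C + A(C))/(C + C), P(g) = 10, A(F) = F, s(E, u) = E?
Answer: -3037/10 ≈ -303.70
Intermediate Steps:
f(C) = 1 (f(C) = (C + C)/(C + C) = (2*C)/((2*C)) = (2*C)*(1/(2*C)) = 1)
277*(s(-11, 10)/P(13)) + f(-9) = 277*(-11/10) + 1 = -3047/10 + 1 = -3037/10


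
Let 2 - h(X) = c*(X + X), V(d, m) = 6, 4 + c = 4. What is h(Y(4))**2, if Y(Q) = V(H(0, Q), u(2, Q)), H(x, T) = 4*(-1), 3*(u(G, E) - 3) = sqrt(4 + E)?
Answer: 4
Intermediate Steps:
c = 0 (c = -4 + 4 = 0)
u(G, E) = 3 + sqrt(4 + E)/3
H(x, T) = -4
Y(Q) = 6
h(X) = 2 (h(X) = 2 - 0*(X + X) = 2 - 0*2*X = 2 - 1*0 = 2 + 0 = 2)
h(Y(4))**2 = 2**2 = 4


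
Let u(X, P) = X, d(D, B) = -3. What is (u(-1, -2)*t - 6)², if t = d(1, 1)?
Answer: 9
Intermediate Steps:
t = -3
(u(-1, -2)*t - 6)² = (-1*(-3) - 6)² = (3 - 6)² = (-3)² = 9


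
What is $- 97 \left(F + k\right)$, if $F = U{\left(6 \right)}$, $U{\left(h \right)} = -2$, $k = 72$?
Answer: $-6790$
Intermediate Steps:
$F = -2$
$- 97 \left(F + k\right) = - 97 \left(-2 + 72\right) = \left(-97\right) 70 = -6790$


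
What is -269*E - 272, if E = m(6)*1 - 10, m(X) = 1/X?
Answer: 14239/6 ≈ 2373.2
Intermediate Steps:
m(X) = 1/X
E = -59/6 (E = 1/6 - 10 = (⅙)*1 - 10 = ⅙ - 10 = -59/6 ≈ -9.8333)
-269*E - 272 = -269*(-59/6) - 272 = 15871/6 - 272 = 14239/6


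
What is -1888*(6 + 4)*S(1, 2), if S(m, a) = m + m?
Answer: -37760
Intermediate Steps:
S(m, a) = 2*m
-1888*(6 + 4)*S(1, 2) = -1888*(6 + 4)*(2*1) = -1888*10*2 = -1888*20 = -1*37760 = -37760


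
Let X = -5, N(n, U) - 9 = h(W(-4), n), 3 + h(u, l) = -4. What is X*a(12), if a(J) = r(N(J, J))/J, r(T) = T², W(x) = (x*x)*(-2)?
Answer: -5/3 ≈ -1.6667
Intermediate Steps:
W(x) = -2*x² (W(x) = x²*(-2) = -2*x²)
h(u, l) = -7 (h(u, l) = -3 - 4 = -7)
N(n, U) = 2 (N(n, U) = 9 - 7 = 2)
a(J) = 4/J (a(J) = 2²/J = 4/J)
X*a(12) = -20/12 = -5*⅓ = -5/3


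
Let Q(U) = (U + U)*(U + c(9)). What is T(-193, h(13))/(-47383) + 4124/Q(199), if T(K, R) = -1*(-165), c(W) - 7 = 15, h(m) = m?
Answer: 90447211/2083856957 ≈ 0.043404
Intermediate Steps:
c(W) = 22 (c(W) = 7 + 15 = 22)
T(K, R) = 165
Q(U) = 2*U*(22 + U) (Q(U) = (U + U)*(U + 22) = (2*U)*(22 + U) = 2*U*(22 + U))
T(-193, h(13))/(-47383) + 4124/Q(199) = 165/(-47383) + 4124/((2*199*(22 + 199))) = 165*(-1/47383) + 4124/((2*199*221)) = -165/47383 + 4124/87958 = -165/47383 + 4124*(1/87958) = -165/47383 + 2062/43979 = 90447211/2083856957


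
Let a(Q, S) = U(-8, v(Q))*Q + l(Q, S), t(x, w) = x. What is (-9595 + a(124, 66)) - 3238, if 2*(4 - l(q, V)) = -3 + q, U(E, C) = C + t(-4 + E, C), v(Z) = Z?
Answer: 1997/2 ≈ 998.50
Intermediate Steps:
U(E, C) = -4 + C + E (U(E, C) = C + (-4 + E) = -4 + C + E)
l(q, V) = 11/2 - q/2 (l(q, V) = 4 - (-3 + q)/2 = 4 + (3/2 - q/2) = 11/2 - q/2)
a(Q, S) = 11/2 - Q/2 + Q*(-12 + Q) (a(Q, S) = (-4 + Q - 8)*Q + (11/2 - Q/2) = (-12 + Q)*Q + (11/2 - Q/2) = Q*(-12 + Q) + (11/2 - Q/2) = 11/2 - Q/2 + Q*(-12 + Q))
(-9595 + a(124, 66)) - 3238 = (-9595 + (11/2 - ½*124 + 124*(-12 + 124))) - 3238 = (-9595 + (11/2 - 62 + 124*112)) - 3238 = (-9595 + (11/2 - 62 + 13888)) - 3238 = (-9595 + 27663/2) - 3238 = 8473/2 - 3238 = 1997/2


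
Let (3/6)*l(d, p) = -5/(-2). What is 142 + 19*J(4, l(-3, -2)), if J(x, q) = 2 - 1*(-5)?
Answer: 275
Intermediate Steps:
l(d, p) = 5 (l(d, p) = 2*(-5/(-2)) = 2*(-5*(-1/2)) = 2*(5/2) = 5)
J(x, q) = 7 (J(x, q) = 2 + 5 = 7)
142 + 19*J(4, l(-3, -2)) = 142 + 19*7 = 142 + 133 = 275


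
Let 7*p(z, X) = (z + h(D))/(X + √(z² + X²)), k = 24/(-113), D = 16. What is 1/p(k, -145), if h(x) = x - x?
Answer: 114695/24 - 7*√268468801/24 ≈ -0.0051266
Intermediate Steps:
k = -24/113 (k = 24*(-1/113) = -24/113 ≈ -0.21239)
h(x) = 0
p(z, X) = z/(7*(X + √(X² + z²))) (p(z, X) = ((z + 0)/(X + √(z² + X²)))/7 = (z/(X + √(X² + z²)))/7 = z/(7*(X + √(X² + z²))))
1/p(k, -145) = 1/((⅐)*(-24/113)/(-145 + √((-145)² + (-24/113)²))) = 1/((⅐)*(-24/113)/(-145 + √(21025 + 576/12769))) = 1/((⅐)*(-24/113)/(-145 + √(268468801/12769))) = 1/((⅐)*(-24/113)/(-145 + √268468801/113)) = 1/(-24/(791*(-145 + √268468801/113))) = 114695/24 - 7*√268468801/24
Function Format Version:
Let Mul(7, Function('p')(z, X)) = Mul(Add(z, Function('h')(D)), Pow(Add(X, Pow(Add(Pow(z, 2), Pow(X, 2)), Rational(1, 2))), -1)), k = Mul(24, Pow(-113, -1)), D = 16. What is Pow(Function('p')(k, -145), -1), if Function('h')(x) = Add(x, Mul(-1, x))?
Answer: Add(Rational(114695, 24), Mul(Rational(-7, 24), Pow(268468801, Rational(1, 2)))) ≈ -0.0051266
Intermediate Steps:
k = Rational(-24, 113) (k = Mul(24, Rational(-1, 113)) = Rational(-24, 113) ≈ -0.21239)
Function('h')(x) = 0
Function('p')(z, X) = Mul(Rational(1, 7), z, Pow(Add(X, Pow(Add(Pow(X, 2), Pow(z, 2)), Rational(1, 2))), -1)) (Function('p')(z, X) = Mul(Rational(1, 7), Mul(Add(z, 0), Pow(Add(X, Pow(Add(Pow(z, 2), Pow(X, 2)), Rational(1, 2))), -1))) = Mul(Rational(1, 7), Mul(z, Pow(Add(X, Pow(Add(Pow(X, 2), Pow(z, 2)), Rational(1, 2))), -1))) = Mul(Rational(1, 7), z, Pow(Add(X, Pow(Add(Pow(X, 2), Pow(z, 2)), Rational(1, 2))), -1)))
Pow(Function('p')(k, -145), -1) = Pow(Mul(Rational(1, 7), Rational(-24, 113), Pow(Add(-145, Pow(Add(Pow(-145, 2), Pow(Rational(-24, 113), 2)), Rational(1, 2))), -1)), -1) = Pow(Mul(Rational(1, 7), Rational(-24, 113), Pow(Add(-145, Pow(Add(21025, Rational(576, 12769)), Rational(1, 2))), -1)), -1) = Pow(Mul(Rational(1, 7), Rational(-24, 113), Pow(Add(-145, Pow(Rational(268468801, 12769), Rational(1, 2))), -1)), -1) = Pow(Mul(Rational(1, 7), Rational(-24, 113), Pow(Add(-145, Mul(Rational(1, 113), Pow(268468801, Rational(1, 2)))), -1)), -1) = Pow(Mul(Rational(-24, 791), Pow(Add(-145, Mul(Rational(1, 113), Pow(268468801, Rational(1, 2)))), -1)), -1) = Add(Rational(114695, 24), Mul(Rational(-7, 24), Pow(268468801, Rational(1, 2))))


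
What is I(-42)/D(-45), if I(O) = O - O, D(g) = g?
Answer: 0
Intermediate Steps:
I(O) = 0
I(-42)/D(-45) = 0/(-45) = 0*(-1/45) = 0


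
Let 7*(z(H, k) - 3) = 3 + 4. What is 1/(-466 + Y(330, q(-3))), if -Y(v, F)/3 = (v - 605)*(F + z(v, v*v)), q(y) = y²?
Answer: 1/10259 ≈ 9.7475e-5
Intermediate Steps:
z(H, k) = 4 (z(H, k) = 3 + (3 + 4)/7 = 3 + (⅐)*7 = 3 + 1 = 4)
Y(v, F) = -3*(-605 + v)*(4 + F) (Y(v, F) = -3*(v - 605)*(F + 4) = -3*(-605 + v)*(4 + F))
1/(-466 + Y(330, q(-3))) = 1/(-466 + (7260 - 12*330 + 1815*(-3)² - 3*(-3)²*330)) = 1/(-466 + (7260 - 3960 + 1815*9 - 3*9*330)) = 1/(-466 + (7260 - 3960 + 16335 - 8910)) = 1/(-466 + 10725) = 1/10259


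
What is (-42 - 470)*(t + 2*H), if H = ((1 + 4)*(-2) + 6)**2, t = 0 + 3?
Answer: -17920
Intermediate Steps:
t = 3
H = 16 (H = (5*(-2) + 6)**2 = (-10 + 6)**2 = (-4)**2 = 16)
(-42 - 470)*(t + 2*H) = (-42 - 470)*(3 + 2*16) = -512*(3 + 32) = -512*35 = -17920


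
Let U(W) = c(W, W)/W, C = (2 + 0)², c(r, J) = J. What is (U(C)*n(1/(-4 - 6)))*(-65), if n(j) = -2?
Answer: 130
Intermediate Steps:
C = 4 (C = 2² = 4)
U(W) = 1 (U(W) = W/W = 1)
(U(C)*n(1/(-4 - 6)))*(-65) = (1*(-2))*(-65) = -2*(-65) = 130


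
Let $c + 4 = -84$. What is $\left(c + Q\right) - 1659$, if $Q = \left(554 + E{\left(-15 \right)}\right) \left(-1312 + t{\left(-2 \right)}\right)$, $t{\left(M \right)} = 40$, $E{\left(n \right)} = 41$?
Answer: $-758587$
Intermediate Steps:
$c = -88$ ($c = -4 - 84 = -88$)
$Q = -756840$ ($Q = \left(554 + 41\right) \left(-1312 + 40\right) = 595 \left(-1272\right) = -756840$)
$\left(c + Q\right) - 1659 = \left(-88 - 756840\right) - 1659 = -756928 - 1659 = -758587$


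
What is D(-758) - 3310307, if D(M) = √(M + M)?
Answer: -3310307 + 2*I*√379 ≈ -3.3103e+6 + 38.936*I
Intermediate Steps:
D(M) = √2*√M (D(M) = √(2*M) = √2*√M)
D(-758) - 3310307 = √2*√(-758) - 3310307 = √2*(I*√758) - 3310307 = 2*I*√379 - 3310307 = -3310307 + 2*I*√379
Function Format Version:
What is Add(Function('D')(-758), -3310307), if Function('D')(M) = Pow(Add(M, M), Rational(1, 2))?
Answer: Add(-3310307, Mul(2, I, Pow(379, Rational(1, 2)))) ≈ Add(-3.3103e+6, Mul(38.936, I))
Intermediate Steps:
Function('D')(M) = Mul(Pow(2, Rational(1, 2)), Pow(M, Rational(1, 2))) (Function('D')(M) = Pow(Mul(2, M), Rational(1, 2)) = Mul(Pow(2, Rational(1, 2)), Pow(M, Rational(1, 2))))
Add(Function('D')(-758), -3310307) = Add(Mul(Pow(2, Rational(1, 2)), Pow(-758, Rational(1, 2))), -3310307) = Add(Mul(Pow(2, Rational(1, 2)), Mul(I, Pow(758, Rational(1, 2)))), -3310307) = Add(Mul(2, I, Pow(379, Rational(1, 2))), -3310307) = Add(-3310307, Mul(2, I, Pow(379, Rational(1, 2))))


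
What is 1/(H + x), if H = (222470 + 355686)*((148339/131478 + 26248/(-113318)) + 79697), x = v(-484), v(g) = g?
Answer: 3724706001/171626320110366993310 ≈ 2.1702e-11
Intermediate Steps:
x = -484
H = 171626321913124697794/3724706001 (H = 578156*((148339*(1/131478) + 26248*(-1/113318)) + 79697) = 578156*((148339/131478 - 13124/56659) + 79697) = 578156*(6679222129/7449412002 + 79697) = 578156*(593702467545523/7449412002) = 171626321913124697794/3724706001 ≈ 4.6078e+10)
1/(H + x) = 1/(171626321913124697794/3724706001 - 484) = 1/(171626320110366993310/3724706001) = 3724706001/171626320110366993310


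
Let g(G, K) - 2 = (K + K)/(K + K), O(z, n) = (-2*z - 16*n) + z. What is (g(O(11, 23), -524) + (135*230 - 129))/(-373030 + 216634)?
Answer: -2577/13033 ≈ -0.19773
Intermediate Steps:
O(z, n) = -z - 16*n (O(z, n) = (-16*n - 2*z) + z = -z - 16*n)
g(G, K) = 3 (g(G, K) = 2 + (K + K)/(K + K) = 2 + (2*K)/((2*K)) = 2 + (2*K)*(1/(2*K)) = 2 + 1 = 3)
(g(O(11, 23), -524) + (135*230 - 129))/(-373030 + 216634) = (3 + (135*230 - 129))/(-373030 + 216634) = (3 + (31050 - 129))/(-156396) = (3 + 30921)*(-1/156396) = 30924*(-1/156396) = -2577/13033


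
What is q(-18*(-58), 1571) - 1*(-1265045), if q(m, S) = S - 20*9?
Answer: 1266436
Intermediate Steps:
q(m, S) = -180 + S (q(m, S) = S - 180 = -180 + S)
q(-18*(-58), 1571) - 1*(-1265045) = (-180 + 1571) - 1*(-1265045) = 1391 + 1265045 = 1266436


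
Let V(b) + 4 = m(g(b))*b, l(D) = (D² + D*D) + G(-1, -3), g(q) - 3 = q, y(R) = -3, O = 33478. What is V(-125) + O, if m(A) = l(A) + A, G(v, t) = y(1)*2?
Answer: -3671526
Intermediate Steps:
g(q) = 3 + q
G(v, t) = -6 (G(v, t) = -3*2 = -6)
l(D) = -6 + 2*D² (l(D) = (D² + D*D) - 6 = (D² + D²) - 6 = 2*D² - 6 = -6 + 2*D²)
m(A) = -6 + A + 2*A² (m(A) = (-6 + 2*A²) + A = -6 + A + 2*A²)
V(b) = -4 + b*(-3 + b + 2*(3 + b)²) (V(b) = -4 + (-6 + (3 + b) + 2*(3 + b)²)*b = -4 + (-3 + b + 2*(3 + b)²)*b = -4 + b*(-3 + b + 2*(3 + b)²))
V(-125) + O = (-4 - 125*(-3 - 125 + 2*(3 - 125)²)) + 33478 = (-4 - 125*(-3 - 125 + 2*(-122)²)) + 33478 = (-4 - 125*(-3 - 125 + 2*14884)) + 33478 = (-4 - 125*(-3 - 125 + 29768)) + 33478 = (-4 - 125*29640) + 33478 = (-4 - 3705000) + 33478 = -3705004 + 33478 = -3671526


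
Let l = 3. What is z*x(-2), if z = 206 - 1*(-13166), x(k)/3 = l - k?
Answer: 200580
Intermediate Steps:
x(k) = 9 - 3*k (x(k) = 3*(3 - k) = 9 - 3*k)
z = 13372 (z = 206 + 13166 = 13372)
z*x(-2) = 13372*(9 - 3*(-2)) = 13372*(9 + 6) = 13372*15 = 200580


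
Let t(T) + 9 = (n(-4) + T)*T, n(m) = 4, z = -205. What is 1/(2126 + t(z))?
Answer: 1/43322 ≈ 2.3083e-5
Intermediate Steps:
t(T) = -9 + T*(4 + T) (t(T) = -9 + (4 + T)*T = -9 + T*(4 + T))
1/(2126 + t(z)) = 1/(2126 + (-9 + (-205)² + 4*(-205))) = 1/(2126 + (-9 + 42025 - 820)) = 1/(2126 + 41196) = 1/43322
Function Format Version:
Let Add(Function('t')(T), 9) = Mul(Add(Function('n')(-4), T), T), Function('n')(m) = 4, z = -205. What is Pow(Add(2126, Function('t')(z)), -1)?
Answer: Rational(1, 43322) ≈ 2.3083e-5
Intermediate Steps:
Function('t')(T) = Add(-9, Mul(T, Add(4, T))) (Function('t')(T) = Add(-9, Mul(Add(4, T), T)) = Add(-9, Mul(T, Add(4, T))))
Pow(Add(2126, Function('t')(z)), -1) = Pow(Add(2126, Add(-9, Pow(-205, 2), Mul(4, -205))), -1) = Pow(Add(2126, Add(-9, 42025, -820)), -1) = Pow(Add(2126, 41196), -1) = Pow(43322, -1) = Rational(1, 43322)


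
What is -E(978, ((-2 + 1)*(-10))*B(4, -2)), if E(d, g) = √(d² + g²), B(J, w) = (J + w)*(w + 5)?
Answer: -6*√26669 ≈ -979.84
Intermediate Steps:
B(J, w) = (5 + w)*(J + w) (B(J, w) = (J + w)*(5 + w) = (5 + w)*(J + w))
-E(978, ((-2 + 1)*(-10))*B(4, -2)) = -√(978² + (((-2 + 1)*(-10))*((-2)² + 5*4 + 5*(-2) + 4*(-2)))²) = -√(956484 + ((-1*(-10))*(4 + 20 - 10 - 8))²) = -√(956484 + (10*6)²) = -√(956484 + 60²) = -√(956484 + 3600) = -√960084 = -6*√26669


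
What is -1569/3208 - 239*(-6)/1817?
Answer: 1749399/5828936 ≈ 0.30012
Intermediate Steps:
-1569/3208 - 239*(-6)/1817 = -1569*1/3208 + 1434*(1/1817) = -1569/3208 + 1434/1817 = 1749399/5828936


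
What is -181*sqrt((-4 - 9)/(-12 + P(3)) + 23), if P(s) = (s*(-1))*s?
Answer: -724*sqrt(651)/21 ≈ -879.65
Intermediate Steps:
P(s) = -s**2 (P(s) = (-s)*s = -s**2)
-181*sqrt((-4 - 9)/(-12 + P(3)) + 23) = -181*sqrt((-4 - 9)/(-12 - 1*3**2) + 23) = -181*sqrt(-13/(-12 - 1*9) + 23) = -181*sqrt(-13/(-12 - 9) + 23) = -181*sqrt(-13/(-21) + 23) = -181*sqrt(-13*(-1/21) + 23) = -181*sqrt(13/21 + 23) = -724*sqrt(651)/21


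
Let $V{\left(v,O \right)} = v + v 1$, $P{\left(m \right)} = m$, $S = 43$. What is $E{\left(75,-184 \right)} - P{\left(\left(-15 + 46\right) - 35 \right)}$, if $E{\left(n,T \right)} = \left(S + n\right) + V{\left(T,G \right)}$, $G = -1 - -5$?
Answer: $-246$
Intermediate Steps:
$G = 4$ ($G = -1 + 5 = 4$)
$V{\left(v,O \right)} = 2 v$ ($V{\left(v,O \right)} = v + v = 2 v$)
$E{\left(n,T \right)} = 43 + n + 2 T$ ($E{\left(n,T \right)} = \left(43 + n\right) + 2 T = 43 + n + 2 T$)
$E{\left(75,-184 \right)} - P{\left(\left(-15 + 46\right) - 35 \right)} = \left(43 + 75 + 2 \left(-184\right)\right) - \left(\left(-15 + 46\right) - 35\right) = \left(43 + 75 - 368\right) - \left(31 - 35\right) = -250 - -4 = -250 + 4 = -246$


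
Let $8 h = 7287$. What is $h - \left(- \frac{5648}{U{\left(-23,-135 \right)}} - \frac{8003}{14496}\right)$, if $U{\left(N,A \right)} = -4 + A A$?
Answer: $\frac{1594825045}{1749216} \approx 911.74$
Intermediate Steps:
$h = \frac{7287}{8}$ ($h = \frac{1}{8} \cdot 7287 = \frac{7287}{8} \approx 910.88$)
$U{\left(N,A \right)} = -4 + A^{2}$
$h - \left(- \frac{5648}{U{\left(-23,-135 \right)}} - \frac{8003}{14496}\right) = \frac{7287}{8} - \left(- \frac{5648}{-4 + \left(-135\right)^{2}} - \frac{8003}{14496}\right) = \frac{7287}{8} - \left(- \frac{5648}{-4 + 18225} - \frac{53}{96}\right) = \frac{7287}{8} - \left(- \frac{5648}{18221} - \frac{53}{96}\right) = \frac{7287}{8} - - \frac{1507921}{1749216} = \frac{7287}{8} + \frac{1507921}{1749216} = \frac{1594825045}{1749216}$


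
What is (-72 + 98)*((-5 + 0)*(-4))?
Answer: 520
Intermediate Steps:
(-72 + 98)*((-5 + 0)*(-4)) = 26*(-5*(-4)) = 26*20 = 520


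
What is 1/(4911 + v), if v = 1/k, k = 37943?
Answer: 37943/186338074 ≈ 0.00020362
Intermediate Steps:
v = 1/37943 ≈ 2.6355e-5
1/(4911 + v) = 1/(4911 + 1/37943) = 1/(186338074/37943) = 37943/186338074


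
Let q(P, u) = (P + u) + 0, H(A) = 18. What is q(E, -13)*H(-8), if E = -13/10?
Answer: -1287/5 ≈ -257.40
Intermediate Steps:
E = -13/10 (E = -13*⅒ = -13/10 ≈ -1.3000)
q(P, u) = P + u
q(E, -13)*H(-8) = (-13/10 - 13)*18 = -143/10*18 = -1287/5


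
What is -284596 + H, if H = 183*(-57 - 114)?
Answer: -315889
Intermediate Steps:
H = -31293 (H = 183*(-171) = -31293)
-284596 + H = -284596 - 31293 = -315889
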